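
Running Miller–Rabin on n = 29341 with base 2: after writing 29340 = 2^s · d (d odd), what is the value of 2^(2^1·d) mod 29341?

29340

n − 1 = 29340 = 2^2 · 7335, so s = 2 and d = 7335.
Repeated squaring mod 29341: 2^1 ≡ 2, 2^2 ≡ 4, 2^4 ≡ 16, 2^8 ≡ 256, 2^16 ≡ 6854, 2^32 ≡ 2375, 2^64 ≡ 7153, 2^128 ≡ 24046, 2^256 ≡ 16370, 2^512 ≡ 5547, 2^1024 ≡ 19841, 2^2048 ≡ 26425, 2^4096 ≡ 23507.
7335 = 4096 + 2048 + 1024 + 128 + 32 + 4 + 2 + 1, so 2^7335 ≡ 23507·26425·19841·24046·2375·16·4·2 ≡ 26424 (mod 29341).
x_0 = 26424.
x_1 = 26424^2 mod 29341 = 29340.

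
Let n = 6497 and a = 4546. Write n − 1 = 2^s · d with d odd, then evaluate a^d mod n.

n − 1 = 6496 = 2^5 · 203, so s = 5 and d = 203.
4546^203 mod 6497 = 6377.

6377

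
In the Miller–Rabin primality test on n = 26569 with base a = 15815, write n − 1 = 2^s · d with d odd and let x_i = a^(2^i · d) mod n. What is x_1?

9455

n − 1 = 26568 = 2^3 · 3321, so s = 3 and d = 3321.
Repeated squaring mod 26569: 15815^1 ≡ 15815, 15815^2 ≡ 20228, 15815^4 ≡ 9384, 15815^8 ≡ 9790, 15815^16 ≡ 9717, 15815^32 ≡ 20432, 15815^64 ≡ 14496, 15815^128 ≡ 26364, 15815^256 ≡ 15456, 15815^512 ≡ 6057, 15815^1024 ≡ 22029, 15815^2048 ≡ 20625.
3321 = 2048 + 1024 + 128 + 64 + 32 + 16 + 8 + 1, so 15815^3321 ≡ 20625·22029·26364·14496·20432·9717·9790·15815 ≡ 4728 (mod 26569).
x_0 = 4728.
x_1 = 4728^2 mod 26569 = 9455.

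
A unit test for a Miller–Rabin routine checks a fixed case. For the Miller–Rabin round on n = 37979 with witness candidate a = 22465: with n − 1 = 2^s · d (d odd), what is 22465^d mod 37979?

27630

n − 1 = 37978 = 2^1 · 18989, so s = 1 and d = 18989.
22465^18989 mod 37979 = 27630.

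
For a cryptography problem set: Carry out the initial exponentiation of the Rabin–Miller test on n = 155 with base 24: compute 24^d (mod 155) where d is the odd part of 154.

n − 1 = 154 = 2^1 · 77, so s = 1 and d = 77.
Repeated squaring mod 155: 24^1 ≡ 24, 24^2 ≡ 111, 24^4 ≡ 76, 24^8 ≡ 41, 24^16 ≡ 131, 24^32 ≡ 111, 24^64 ≡ 76.
77 = 64 + 8 + 4 + 1, so 24^77 ≡ 76·41·76·24 ≡ 44 (mod 155).

44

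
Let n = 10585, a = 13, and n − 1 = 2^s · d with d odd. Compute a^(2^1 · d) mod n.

4699

n − 1 = 10584 = 2^3 · 1323, so s = 3 and d = 1323.
x_0 = 13^1323 mod 10585 = 6872.
x_1 = 6872^2 mod 10585 = 4699.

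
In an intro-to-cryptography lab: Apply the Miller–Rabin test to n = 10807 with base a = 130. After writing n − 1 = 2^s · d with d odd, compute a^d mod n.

5098

n − 1 = 10806 = 2^1 · 5403, so s = 1 and d = 5403.
130^5403 mod 10807 = 5098.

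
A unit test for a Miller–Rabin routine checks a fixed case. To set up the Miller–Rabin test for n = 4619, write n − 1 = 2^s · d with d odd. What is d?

Halving: 4618 → 2309; 2309 is odd.
So 4618 = 2^1 · 2309.

2309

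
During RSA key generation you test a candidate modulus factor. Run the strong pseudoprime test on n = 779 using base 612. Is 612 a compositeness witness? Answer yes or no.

yes

n − 1 = 778 = 2^1 · 389, so s = 1 and d = 389.
x_0 = 612^389 mod 779 = 700.
x_0 ∉ {1, 778} and s = 1, so 612 is a Miller–Rabin witness and 779 is composite.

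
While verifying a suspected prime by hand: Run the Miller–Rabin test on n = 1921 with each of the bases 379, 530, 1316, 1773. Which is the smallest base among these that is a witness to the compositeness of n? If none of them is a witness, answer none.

n − 1 = 1920 = 2^7 · 15, so s = 7 and d = 15.
Base 379: x_0 = 379^15 mod 1921 = 517. x_0 is neither 1 nor 1920, so continue squaring. x_1 = 517^2 mod 1921 = 270. x_2 = 270^2 mod 1921 = 1823. x_3 = 1823^2 mod 1921 = 1920. x_3 ≡ −1, so 379 is not a witness.
Base 530: x_0 = 530^15 mod 1921 = 975. x_0 is neither 1 nor 1920, so continue squaring. x_1 = 975^2 mod 1921 = 1651. x_2 = 1651^2 mod 1921 = 1823. x_3 = 1823^2 mod 1921 = 1920. x_3 ≡ −1, so 530 is not a witness.
Base 1316: x_0 = 1316^15 mod 1921 = 1178. x_0 is neither 1 nor 1920, so continue squaring. x_1 = 1178^2 mod 1921 = 722. x_2 = 722^2 mod 1921 = 693. x_3 = 693^2 mod 1921 = 1920. x_3 ≡ −1, so 1316 is not a witness.
Base 1773: x_0 = 1773^15 mod 1921 = 636. x_0 is neither 1 nor 1920, so continue squaring. x_1 = 636^2 mod 1921 = 1086. x_2 = 1086^2 mod 1921 = 1823. x_3 = 1823^2 mod 1921 = 1920. x_3 ≡ −1, so 1773 is not a witness.
No listed base is a witness for 1921.

none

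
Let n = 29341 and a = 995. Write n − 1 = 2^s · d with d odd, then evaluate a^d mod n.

n − 1 = 29340 = 2^2 · 7335, so s = 2 and d = 7335.
Repeated squaring mod 29341: 995^1 ≡ 995, 995^2 ≡ 21772, 995^4 ≡ 16129, 995^8 ≡ 7335, 995^16 ≡ 20172, 995^32 ≡ 8596, 995^64 ≡ 10578, 995^128 ≡ 16851, 995^256 ≡ 23344, 995^512 ≡ 21284, 995^1024 ≡ 12957, 995^2048 ≡ 23988, 995^4096 ≡ 17793.
7335 = 4096 + 2048 + 1024 + 128 + 32 + 4 + 2 + 1, so 995^7335 ≡ 17793·23988·12957·16851·8596·16129·21772·995 ≡ 20129 (mod 29341).

20129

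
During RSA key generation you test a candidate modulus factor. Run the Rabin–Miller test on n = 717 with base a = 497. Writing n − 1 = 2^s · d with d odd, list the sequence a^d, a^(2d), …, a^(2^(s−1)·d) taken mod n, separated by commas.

308, 220

n − 1 = 716 = 2^2 · 179, so s = 2 and d = 179.
x_0 = 497^179 mod 717 = 308.
x_1 = 308^2 mod 717 = 220.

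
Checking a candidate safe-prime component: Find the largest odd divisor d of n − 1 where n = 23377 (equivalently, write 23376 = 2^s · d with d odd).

1461

Halving: 23376 → 11688 → 5844 → 2922 → 1461; 1461 is odd.
So 23376 = 2^4 · 1461.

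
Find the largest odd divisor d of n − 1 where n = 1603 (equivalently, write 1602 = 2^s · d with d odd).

Halving: 1602 → 801; 801 is odd.
So 1602 = 2^1 · 801.

801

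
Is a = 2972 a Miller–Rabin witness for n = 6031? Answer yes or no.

n − 1 = 6030 = 2^1 · 3015, so s = 1 and d = 3015.
By repeated squaring, 2972^3015 ≡ 1 (mod 6031).
x_0 = 2972^3015 mod 6031 = 1.
x_0 = 1, so 2972 is not a witness.

no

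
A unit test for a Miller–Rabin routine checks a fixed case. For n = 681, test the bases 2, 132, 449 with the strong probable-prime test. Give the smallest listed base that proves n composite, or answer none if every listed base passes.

n − 1 = 680 = 2^3 · 85, so s = 3 and d = 85.
Base 2: x_0 = 2^85 mod 681 = 392. x_0 is neither 1 nor 680, so continue squaring. x_1 = 392^2 mod 681 = 439. x_2 = 439^2 mod 681 = 679. Reached i = s−1 = 2 without hitting −1: 2 is a Miller–Rabin witness and 681 is composite.
Base 132: x_0 = 132^85 mod 681 = 309. x_0 is neither 1 nor 680, so continue squaring. x_1 = 309^2 mod 681 = 141. x_2 = 141^2 mod 681 = 132. Reached i = s−1 = 2 without hitting −1: 132 is a Miller–Rabin witness and 681 is composite.
Base 449: x_0 = 449^85 mod 681 = 593. x_0 is neither 1 nor 680, so continue squaring. x_1 = 593^2 mod 681 = 253. x_2 = 253^2 mod 681 = 676. Reached i = s−1 = 2 without hitting −1: 449 is a Miller–Rabin witness and 681 is composite.
The smallest witness among the given bases is 2.

2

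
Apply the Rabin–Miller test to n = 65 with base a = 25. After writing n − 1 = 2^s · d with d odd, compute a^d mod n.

n − 1 = 64 = 2^6 · 1, so s = 6 and d = 1.
25^1 mod 65 = 25.

25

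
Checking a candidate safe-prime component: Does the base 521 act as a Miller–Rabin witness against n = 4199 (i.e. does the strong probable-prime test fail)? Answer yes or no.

yes

n − 1 = 4198 = 2^1 · 2099, so s = 1 and d = 2099.
x_0 = 521^2099 mod 4199 = 430.
x_0 ∉ {1, 4198} and s = 1, so 521 is a Miller–Rabin witness and 4199 is composite.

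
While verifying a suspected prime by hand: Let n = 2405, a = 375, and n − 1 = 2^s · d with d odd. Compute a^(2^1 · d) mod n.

n − 1 = 2404 = 2^2 · 601, so s = 2 and d = 601.
x_0 = 375^601 mod 2405 = 1610.
x_1 = 1610^2 mod 2405 = 1915.

1915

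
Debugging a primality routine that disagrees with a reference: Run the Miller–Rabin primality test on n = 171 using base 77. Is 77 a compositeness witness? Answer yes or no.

n − 1 = 170 = 2^1 · 85, so s = 1 and d = 85.
x_0 = 77^85 mod 171 = 77.
x_0 ∉ {1, 170} and s = 1, so 77 is a Miller–Rabin witness and 171 is composite.

yes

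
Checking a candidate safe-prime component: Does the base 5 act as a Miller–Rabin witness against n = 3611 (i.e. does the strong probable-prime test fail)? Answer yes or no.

yes

n − 1 = 3610 = 2^1 · 1805, so s = 1 and d = 1805.
x_0 = 5^1805 mod 3611 = 3271.
x_0 ∉ {1, 3610} and s = 1, so 5 is a Miller–Rabin witness and 3611 is composite.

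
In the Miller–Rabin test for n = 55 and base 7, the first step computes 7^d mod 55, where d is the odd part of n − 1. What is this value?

n − 1 = 54 = 2^1 · 27, so s = 1 and d = 27.
7^27 mod 55 = 28.

28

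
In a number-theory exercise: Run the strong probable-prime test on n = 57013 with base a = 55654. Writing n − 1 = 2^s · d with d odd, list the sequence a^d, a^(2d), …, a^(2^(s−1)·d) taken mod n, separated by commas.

n − 1 = 57012 = 2^2 · 14253, so s = 2 and d = 14253.
x_0 = 55654^14253 mod 57013 = 32113.
x_1 = 32113^2 mod 57013 = 50638.

32113, 50638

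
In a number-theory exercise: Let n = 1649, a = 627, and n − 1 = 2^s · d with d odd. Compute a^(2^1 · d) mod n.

n − 1 = 1648 = 2^4 · 103, so s = 4 and d = 103.
x_0 = 627^103 mod 1649 = 1198.
x_1 = 1198^2 mod 1649 = 574.

574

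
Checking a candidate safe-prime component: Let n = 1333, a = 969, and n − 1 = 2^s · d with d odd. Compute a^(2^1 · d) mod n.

n − 1 = 1332 = 2^2 · 333, so s = 2 and d = 333.
By repeated squaring, 969^333 ≡ 1225 (mod 1333).
x_0 = 1225.
x_1 = 1225^2 mod 1333 = 1000.

1000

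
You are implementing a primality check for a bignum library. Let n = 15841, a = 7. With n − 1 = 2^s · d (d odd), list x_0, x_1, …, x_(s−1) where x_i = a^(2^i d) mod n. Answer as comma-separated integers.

12432, 9828, 7007, 6790, 6790

n − 1 = 15840 = 2^5 · 495, so s = 5 and d = 495.
x_0 = 7^495 mod 15841 = 12432.
x_1 = 12432^2 mod 15841 = 9828.
x_2 = 9828^2 mod 15841 = 7007.
x_3 = 7007^2 mod 15841 = 6790.
x_4 = 6790^2 mod 15841 = 6790.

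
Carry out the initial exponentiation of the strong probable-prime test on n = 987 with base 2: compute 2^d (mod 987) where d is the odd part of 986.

n − 1 = 986 = 2^1 · 493, so s = 1 and d = 493.
Repeated squaring mod 987: 2^1 ≡ 2, 2^2 ≡ 4, 2^4 ≡ 16, 2^8 ≡ 256, 2^16 ≡ 394, 2^32 ≡ 277, 2^64 ≡ 730, 2^128 ≡ 907, 2^256 ≡ 478.
493 = 256 + 128 + 64 + 32 + 8 + 4 + 1, so 2^493 ≡ 478·907·730·277·256·16·2 ≡ 695 (mod 987).

695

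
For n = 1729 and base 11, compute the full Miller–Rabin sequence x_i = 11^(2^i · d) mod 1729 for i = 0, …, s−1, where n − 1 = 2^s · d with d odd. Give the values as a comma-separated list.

1331, 1065, 1, 1, 1, 1

n − 1 = 1728 = 2^6 · 27, so s = 6 and d = 27.
x_0 = 11^27 mod 1729 = 1331.
x_1 = 1331^2 mod 1729 = 1065.
x_2 = 1065^2 mod 1729 = 1.
x_3 = 1^2 mod 1729 = 1.
x_4 = 1^2 mod 1729 = 1.
x_5 = 1^2 mod 1729 = 1.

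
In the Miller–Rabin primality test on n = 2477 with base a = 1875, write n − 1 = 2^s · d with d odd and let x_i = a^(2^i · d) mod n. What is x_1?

2476

n − 1 = 2476 = 2^2 · 619, so s = 2 and d = 619.
x_0 = 1875^619 mod 2477 = 915.
x_1 = 915^2 mod 2477 = 2476.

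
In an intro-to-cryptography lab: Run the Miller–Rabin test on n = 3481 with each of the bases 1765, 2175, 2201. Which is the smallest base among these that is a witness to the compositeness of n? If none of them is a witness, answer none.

n − 1 = 3480 = 2^3 · 435, so s = 3 and d = 435.
Base 1765: x_0 = 1765^435 mod 3481 = 2123. x_0 is neither 1 nor 3480, so continue squaring. x_1 = 2123^2 mod 3481 = 2715. x_2 = 2715^2 mod 3481 = 1948. Reached i = s−1 = 2 without hitting −1: 1765 is a Miller–Rabin witness and 3481 is composite.
Base 2175: x_0 = 2175^435 mod 3481 = 2007. x_0 is neither 1 nor 3480, so continue squaring. x_1 = 2007^2 mod 3481 = 532. x_2 = 532^2 mod 3481 = 1063. Reached i = s−1 = 2 without hitting −1: 2175 is a Miller–Rabin witness and 3481 is composite.
Base 2201: x_0 = 2201^435 mod 3481 = 825. x_0 is neither 1 nor 3480, so continue squaring. x_1 = 825^2 mod 3481 = 1830. x_2 = 1830^2 mod 3481 = 178. Reached i = s−1 = 2 without hitting −1: 2201 is a Miller–Rabin witness and 3481 is composite.
The smallest witness among the given bases is 1765.

1765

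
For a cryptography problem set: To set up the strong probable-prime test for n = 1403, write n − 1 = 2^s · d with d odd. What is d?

Halving: 1402 → 701; 701 is odd.
So 1402 = 2^1 · 701.

701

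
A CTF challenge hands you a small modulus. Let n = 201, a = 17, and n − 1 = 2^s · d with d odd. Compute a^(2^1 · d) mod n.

n − 1 = 200 = 2^3 · 25, so s = 3 and d = 25.
Repeated squaring mod 201: 17^1 ≡ 17, 17^2 ≡ 88, 17^4 ≡ 106, 17^8 ≡ 181, 17^16 ≡ 199.
25 = 16 + 8 + 1, so 17^25 ≡ 199·181·17 ≡ 77 (mod 201).
x_0 = 77.
x_1 = 77^2 mod 201 = 100.

100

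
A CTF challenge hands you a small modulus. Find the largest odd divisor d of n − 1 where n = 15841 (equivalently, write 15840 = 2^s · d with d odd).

495

Halving: 15840 → 7920 → 3960 → 1980 → 990 → 495; 495 is odd.
So 15840 = 2^5 · 495.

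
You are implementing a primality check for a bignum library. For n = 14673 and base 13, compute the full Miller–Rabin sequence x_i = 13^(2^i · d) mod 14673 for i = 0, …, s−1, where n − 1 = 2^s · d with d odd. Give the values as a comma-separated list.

n − 1 = 14672 = 2^4 · 917, so s = 4 and d = 917.
x_0 = 13^917 mod 14673 = 10486.
x_1 = 10486^2 mod 14673 = 11407.
x_2 = 11407^2 mod 14673 = 14158.
x_3 = 14158^2 mod 14673 = 1111.

10486, 11407, 14158, 1111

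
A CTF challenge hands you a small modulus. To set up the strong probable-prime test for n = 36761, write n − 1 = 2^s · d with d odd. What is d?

4595

Halving: 36760 → 18380 → 9190 → 4595; 4595 is odd.
So 36760 = 2^3 · 4595.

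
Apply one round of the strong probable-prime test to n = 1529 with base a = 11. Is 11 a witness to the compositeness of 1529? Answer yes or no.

n − 1 = 1528 = 2^3 · 191, so s = 3 and d = 191.
x_0 = 11^191 mod 1529 = 220.
x_0 is neither 1 nor 1528, so continue squaring.
x_1 = 220^2 mod 1529 = 1001.
x_2 = 1001^2 mod 1529 = 506.
Reached i = s−1 = 2 without hitting −1: 11 is a Miller–Rabin witness and 1529 is composite.

yes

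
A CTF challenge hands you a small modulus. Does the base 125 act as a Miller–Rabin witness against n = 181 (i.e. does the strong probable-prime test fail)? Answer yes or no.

no

n − 1 = 180 = 2^2 · 45, so s = 2 and d = 45.
x_0 = 125^45 mod 181 = 1.
x_0 = 1, so 125 is not a witness.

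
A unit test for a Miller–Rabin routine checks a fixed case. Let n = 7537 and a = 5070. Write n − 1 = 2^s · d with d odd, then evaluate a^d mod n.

n − 1 = 7536 = 2^4 · 471, so s = 4 and d = 471.
5070^471 mod 7537 = 4434.

4434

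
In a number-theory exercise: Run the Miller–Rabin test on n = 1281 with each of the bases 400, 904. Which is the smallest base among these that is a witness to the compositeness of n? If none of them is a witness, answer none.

n − 1 = 1280 = 2^8 · 5, so s = 8 and d = 5.
Base 400: x_0 = 400^5 mod 1281 = 1. x_0 = 1, so 400 is not a witness.
Base 904: x_0 = 904^5 mod 1281 = 904. x_0 is neither 1 nor 1280, so continue squaring. x_1 = 904^2 mod 1281 = 1219. x_2 = 1219^2 mod 1281 = 1. x_2 = 1 but x_1 ≠ ±1, a nontrivial square root of 1 — 904 is a witness and 1281 is composite.
The smallest witness among the given bases is 904.

904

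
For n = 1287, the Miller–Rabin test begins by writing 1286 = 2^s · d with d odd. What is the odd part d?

Halving: 1286 → 643; 643 is odd.
So 1286 = 2^1 · 643.

643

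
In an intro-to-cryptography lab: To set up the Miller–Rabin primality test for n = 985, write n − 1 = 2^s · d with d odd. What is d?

123

Halving: 984 → 492 → 246 → 123; 123 is odd.
So 984 = 2^3 · 123.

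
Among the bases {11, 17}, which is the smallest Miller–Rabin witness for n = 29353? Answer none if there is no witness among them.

n − 1 = 29352 = 2^3 · 3669, so s = 3 and d = 3669.
Base 11: x_0 = 11^3669 mod 29353 = 22727. x_0 is neither 1 nor 29352, so continue squaring. x_1 = 22727^2 mod 29353 = 21141. x_2 = 21141^2 mod 29353 = 13103. Reached i = s−1 = 2 without hitting −1: 11 is a Miller–Rabin witness and 29353 is composite.
Base 17: x_0 = 17^3669 mod 29353 = 13426. x_0 is neither 1 nor 29352, so continue squaring. x_1 = 13426^2 mod 29353 = 703. x_2 = 703^2 mod 29353 = 24561. Reached i = s−1 = 2 without hitting −1: 17 is a Miller–Rabin witness and 29353 is composite.
The smallest witness among the given bases is 11.

11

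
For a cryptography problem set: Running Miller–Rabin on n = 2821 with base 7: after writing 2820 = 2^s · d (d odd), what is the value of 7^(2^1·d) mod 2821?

n − 1 = 2820 = 2^2 · 705, so s = 2 and d = 705.
x_0 = 7^705 mod 2821 = 931.
x_1 = 931^2 mod 2821 = 714.

714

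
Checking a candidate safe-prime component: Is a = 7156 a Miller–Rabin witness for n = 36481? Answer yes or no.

n − 1 = 36480 = 2^7 · 285, so s = 7 and d = 285.
Repeated squaring mod 36481: 7156^1 ≡ 7156, 7156^2 ≡ 25493, 7156^4 ≡ 20515, 7156^8 ≡ 20409, 7156^16 ≡ 23704, 7156^32 ≡ 35735, 7156^64 ≡ 9301, 7156^128 ≡ 12150, 7156^256 ≡ 20374.
285 = 256 + 16 + 8 + 4 + 1, so 7156^285 ≡ 20374·23704·20409·20515·7156 ≡ 36480 (mod 36481).
x_0 = 7156^285 mod 36481 = 36480.
x_0 = 36480 ≡ −1, so 7156 is not a witness.

no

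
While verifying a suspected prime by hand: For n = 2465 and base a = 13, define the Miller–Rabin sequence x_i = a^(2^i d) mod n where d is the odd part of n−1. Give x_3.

1

n − 1 = 2464 = 2^5 · 77, so s = 5 and d = 77.
x_0 = 13^77 mod 2465 = 608.
x_1 = 608^2 mod 2465 = 2379.
x_2 = 2379^2 mod 2465 = 1.
x_3 = 1^2 mod 2465 = 1.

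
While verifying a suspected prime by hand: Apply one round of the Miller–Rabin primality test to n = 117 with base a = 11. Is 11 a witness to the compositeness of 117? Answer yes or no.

yes

n − 1 = 116 = 2^2 · 29, so s = 2 and d = 29.
Repeated squaring mod 117: 11^1 ≡ 11, 11^2 ≡ 4, 11^4 ≡ 16, 11^8 ≡ 22, 11^16 ≡ 16.
29 = 16 + 8 + 4 + 1, so 11^29 ≡ 16·22·16·11 ≡ 59 (mod 117).
x_0 = 11^29 mod 117 = 59.
x_0 is neither 1 nor 116, so continue squaring.
x_1 = 59^2 mod 117 = 88.
Reached i = s−1 = 1 without hitting −1: 11 is a Miller–Rabin witness and 117 is composite.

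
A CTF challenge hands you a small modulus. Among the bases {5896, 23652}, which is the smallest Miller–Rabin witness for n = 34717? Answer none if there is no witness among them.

n − 1 = 34716 = 2^2 · 8679, so s = 2 and d = 8679.
Base 5896: x_0 = 5896^8679 mod 34717 = 14683. x_0 is neither 1 nor 34716, so continue squaring. x_1 = 14683^2 mod 34717 = 32636. Reached i = s−1 = 1 without hitting −1: 5896 is a Miller–Rabin witness and 34717 is composite.
Base 23652: x_0 = 23652^8679 mod 34717 = 20886. x_0 is neither 1 nor 34716, so continue squaring. x_1 = 20886^2 mod 34717 = 5891. Reached i = s−1 = 1 without hitting −1: 23652 is a Miller–Rabin witness and 34717 is composite.
The smallest witness among the given bases is 5896.

5896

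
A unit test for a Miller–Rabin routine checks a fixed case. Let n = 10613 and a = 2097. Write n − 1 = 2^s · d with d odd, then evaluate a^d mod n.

1

n − 1 = 10612 = 2^2 · 2653, so s = 2 and d = 2653.
2097^2653 mod 10613 = 1.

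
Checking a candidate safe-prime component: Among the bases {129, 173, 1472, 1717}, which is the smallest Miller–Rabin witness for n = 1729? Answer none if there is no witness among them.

n − 1 = 1728 = 2^6 · 27, so s = 6 and d = 27.
Base 129: x_0 = 129^27 mod 1729 = 1728. x_0 = 1728 ≡ −1, so 129 is not a witness.
Base 173: x_0 = 173^27 mod 1729 = 1728. x_0 = 1728 ≡ −1, so 173 is not a witness.
Base 1472: x_0 = 1472^27 mod 1729 = 1. x_0 = 1, so 1472 is not a witness.
Base 1717: x_0 = 1717^27 mod 1729 = 1. x_0 = 1, so 1717 is not a witness.
No listed base is a witness for 1729.

none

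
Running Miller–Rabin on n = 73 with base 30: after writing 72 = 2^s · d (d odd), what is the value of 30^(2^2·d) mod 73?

n − 1 = 72 = 2^3 · 9, so s = 3 and d = 9.
Repeated squaring mod 73: 30^1 ≡ 30, 30^2 ≡ 24, 30^4 ≡ 65, 30^8 ≡ 64.
9 = 8 + 1, so 30^9 ≡ 64·30 ≡ 22 (mod 73).
x_0 = 22.
x_1 = 22^2 mod 73 = 46.
x_2 = 46^2 mod 73 = 72.

72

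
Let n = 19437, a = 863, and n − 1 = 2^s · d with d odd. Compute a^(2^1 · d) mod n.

n − 1 = 19436 = 2^2 · 4859, so s = 2 and d = 4859.
x_0 = 863^4859 mod 19437 = 7973.
x_1 = 7973^2 mod 19437 = 9739.

9739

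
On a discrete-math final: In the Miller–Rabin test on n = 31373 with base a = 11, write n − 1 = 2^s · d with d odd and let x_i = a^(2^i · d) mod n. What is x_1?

n − 1 = 31372 = 2^2 · 7843, so s = 2 and d = 7843.
Repeated squaring mod 31373: 11^1 ≡ 11, 11^2 ≡ 121, 11^4 ≡ 14641, 11^8 ≡ 18545, 11^16 ≡ 6199, 11^32 ≡ 27049, 11^64 ≡ 30041, 11^128 ≡ 17336, 11^256 ≡ 14929, 11^512 ≡ 1249, 11^1024 ≡ 22724, 11^2048 ≡ 11969, 11^4096 ≡ 7843.
7843 = 4096 + 2048 + 1024 + 512 + 128 + 32 + 2 + 1, so 11^7843 ≡ 7843·11969·22724·1249·17336·27049·121·11 ≡ 15511 (mod 31373).
x_0 = 15511.
x_1 = 15511^2 mod 31373 = 22957.

22957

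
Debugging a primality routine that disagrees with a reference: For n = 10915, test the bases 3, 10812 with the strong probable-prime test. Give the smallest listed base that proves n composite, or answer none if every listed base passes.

n − 1 = 10914 = 2^1 · 5457, so s = 1 and d = 5457.
Base 3: x_0 = 3^5457 mod 10915 = 9388. x_0 ∉ {1, 10914} and s = 1, so 3 is a Miller–Rabin witness and 10915 is composite.
Base 10812: x_0 = 10812^5457 mod 10915 = 9367. x_0 ∉ {1, 10914} and s = 1, so 10812 is a Miller–Rabin witness and 10915 is composite.
The smallest witness among the given bases is 3.

3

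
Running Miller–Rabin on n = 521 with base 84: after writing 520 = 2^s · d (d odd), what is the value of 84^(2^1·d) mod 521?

1

n − 1 = 520 = 2^3 · 65, so s = 3 and d = 65.
By repeated squaring, 84^65 ≡ 1 (mod 521).
x_0 = 1.
x_1 = 1^2 mod 521 = 1.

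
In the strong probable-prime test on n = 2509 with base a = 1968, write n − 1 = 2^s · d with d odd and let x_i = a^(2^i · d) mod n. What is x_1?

n − 1 = 2508 = 2^2 · 627, so s = 2 and d = 627.
x_0 = 1968^627 mod 2509 = 1386.
x_1 = 1386^2 mod 2509 = 1611.

1611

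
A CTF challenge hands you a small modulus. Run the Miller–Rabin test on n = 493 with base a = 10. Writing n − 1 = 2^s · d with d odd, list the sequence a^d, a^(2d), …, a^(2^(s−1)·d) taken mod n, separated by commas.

n − 1 = 492 = 2^2 · 123, so s = 2 and d = 123.
x_0 = 10^123 mod 493 = 292.
x_1 = 292^2 mod 493 = 468.

292, 468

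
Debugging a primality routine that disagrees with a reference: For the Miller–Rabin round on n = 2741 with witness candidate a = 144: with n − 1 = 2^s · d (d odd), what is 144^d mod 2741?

2740

n − 1 = 2740 = 2^2 · 685, so s = 2 and d = 685.
144^685 mod 2741 = 2740.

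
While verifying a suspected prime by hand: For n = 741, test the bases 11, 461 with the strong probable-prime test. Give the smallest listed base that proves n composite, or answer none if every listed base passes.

n − 1 = 740 = 2^2 · 185, so s = 2 and d = 185.
Base 11: x_0 = 11^185 mod 741 = 254. x_0 is neither 1 nor 740, so continue squaring. x_1 = 254^2 mod 741 = 49. Reached i = s−1 = 1 without hitting −1: 11 is a Miller–Rabin witness and 741 is composite.
Base 461: x_0 = 461^185 mod 741 = 275. x_0 is neither 1 nor 740, so continue squaring. x_1 = 275^2 mod 741 = 43. Reached i = s−1 = 1 without hitting −1: 461 is a Miller–Rabin witness and 741 is composite.
The smallest witness among the given bases is 11.

11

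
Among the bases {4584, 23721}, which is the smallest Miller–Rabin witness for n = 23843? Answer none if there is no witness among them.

23721

n − 1 = 23842 = 2^1 · 11921, so s = 1 and d = 11921.
Base 4584: x_0 = 4584^11921 mod 23843 = 23842. x_0 = 23842 ≡ −1, so 4584 is not a witness.
Base 23721: x_0 = 23721^11921 mod 23843 = 10917. x_0 ∉ {1, 23842} and s = 1, so 23721 is a Miller–Rabin witness and 23843 is composite.
The smallest witness among the given bases is 23721.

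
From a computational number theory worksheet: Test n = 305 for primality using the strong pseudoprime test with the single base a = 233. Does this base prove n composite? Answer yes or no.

n − 1 = 304 = 2^4 · 19, so s = 4 and d = 19.
x_0 = 233^19 mod 305 = 72.
x_0 is neither 1 nor 304, so continue squaring.
x_1 = 72^2 mod 305 = 304.
x_1 ≡ −1, so 233 is not a witness.

no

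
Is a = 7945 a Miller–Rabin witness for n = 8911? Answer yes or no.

n − 1 = 8910 = 2^1 · 4455, so s = 1 and d = 4455.
x_0 = 7945^4455 mod 8911 = 7371.
x_0 ∉ {1, 8910} and s = 1, so 7945 is a Miller–Rabin witness and 8911 is composite.

yes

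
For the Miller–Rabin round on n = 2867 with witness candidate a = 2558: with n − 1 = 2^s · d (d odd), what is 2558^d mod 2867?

449

n − 1 = 2866 = 2^1 · 1433, so s = 1 and d = 1433.
Repeated squaring mod 2867: 2558^1 ≡ 2558, 2558^2 ≡ 870, 2558^4 ≡ 12, 2558^8 ≡ 144, 2558^16 ≡ 667, 2558^32 ≡ 504, 2558^64 ≡ 1720, 2558^128 ≡ 2523, 2558^256 ≡ 789, 2558^512 ≡ 382, 2558^1024 ≡ 2574.
1433 = 1024 + 256 + 128 + 16 + 8 + 1, so 2558^1433 ≡ 2574·789·2523·667·144·2558 ≡ 449 (mod 2867).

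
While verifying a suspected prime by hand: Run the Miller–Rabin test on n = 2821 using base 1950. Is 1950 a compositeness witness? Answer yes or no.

n − 1 = 2820 = 2^2 · 705, so s = 2 and d = 705.
Repeated squaring mod 2821: 1950^1 ≡ 1950, 1950^2 ≡ 2613, 1950^4 ≡ 949, 1950^8 ≡ 702, 1950^16 ≡ 1950, 1950^32 ≡ 2613, 1950^64 ≡ 949, 1950^128 ≡ 702, 1950^256 ≡ 1950, 1950^512 ≡ 2613.
705 = 512 + 128 + 64 + 1, so 1950^705 ≡ 2613·702·949·1950 ≡ 2171 (mod 2821).
x_0 = 1950^705 mod 2821 = 2171.
x_0 is neither 1 nor 2820, so continue squaring.
x_1 = 2171^2 mod 2821 = 2171.
Reached i = s−1 = 1 without hitting −1: 1950 is a Miller–Rabin witness and 2821 is composite.

yes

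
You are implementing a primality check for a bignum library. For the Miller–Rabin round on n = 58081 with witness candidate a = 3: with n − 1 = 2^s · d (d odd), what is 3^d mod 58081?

5551

n − 1 = 58080 = 2^5 · 1815, so s = 5 and d = 1815.
Repeated squaring mod 58081: 3^1 ≡ 3, 3^2 ≡ 9, 3^4 ≡ 81, 3^8 ≡ 6561, 3^16 ≡ 8700, 3^32 ≡ 10457, 3^64 ≡ 40407, 3^128 ≡ 10658, 3^256 ≡ 44609, 3^512 ≡ 49740, 3^1024 ≡ 49324.
1815 = 1024 + 512 + 256 + 16 + 4 + 2 + 1, so 3^1815 ≡ 49324·49740·44609·8700·81·9·3 ≡ 5551 (mod 58081).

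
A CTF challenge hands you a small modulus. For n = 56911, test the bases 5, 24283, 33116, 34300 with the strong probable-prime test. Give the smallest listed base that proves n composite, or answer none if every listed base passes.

n − 1 = 56910 = 2^1 · 28455, so s = 1 and d = 28455.
Base 5: x_0 = 5^28455 mod 56911 = 1. x_0 = 1, so 5 is not a witness.
Base 24283: x_0 = 24283^28455 mod 56911 = 1. x_0 = 1, so 24283 is not a witness.
Base 33116: x_0 = 33116^28455 mod 56911 = 1. x_0 = 1, so 33116 is not a witness.
Base 34300: x_0 = 34300^28455 mod 56911 = 56910. x_0 = 56910 ≡ −1, so 34300 is not a witness.
No listed base is a witness for 56911.

none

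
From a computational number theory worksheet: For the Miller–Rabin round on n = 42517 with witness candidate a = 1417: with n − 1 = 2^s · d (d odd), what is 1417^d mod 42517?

n − 1 = 42516 = 2^2 · 10629, so s = 2 and d = 10629.
1417^10629 mod 42517 = 19336.

19336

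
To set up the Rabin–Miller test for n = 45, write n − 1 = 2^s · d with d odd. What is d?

Halving: 44 → 22 → 11; 11 is odd.
So 44 = 2^2 · 11.

11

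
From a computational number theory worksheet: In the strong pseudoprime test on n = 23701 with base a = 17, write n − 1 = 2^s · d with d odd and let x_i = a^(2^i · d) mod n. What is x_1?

n − 1 = 23700 = 2^2 · 5925, so s = 2 and d = 5925.
x_0 = 17^5925 mod 23701 = 13965.
x_1 = 13965^2 mod 23701 = 9397.

9397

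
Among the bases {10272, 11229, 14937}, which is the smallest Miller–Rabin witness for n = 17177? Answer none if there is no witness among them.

11229

n − 1 = 17176 = 2^3 · 2147, so s = 3 and d = 2147.
Base 10272: x_0 = 10272^2147 mod 17177 = 7132. x_0 is neither 1 nor 17176, so continue squaring. x_1 = 7132^2 mod 17177 = 4327. x_2 = 4327^2 mod 17177 = 17176. x_2 ≡ −1, so 10272 is not a witness.
Base 11229: x_0 = 11229^2147 mod 17177 = 12323. x_0 is neither 1 nor 17176, so continue squaring. x_1 = 12323^2 mod 17177 = 11649. x_2 = 11649^2 mod 17177 = 901. Reached i = s−1 = 2 without hitting −1: 11229 is a Miller–Rabin witness and 17177 is composite.
Base 14937: x_0 = 14937^2147 mod 17177 = 9749. x_0 is neither 1 nor 17176, so continue squaring. x_1 = 9749^2 mod 17177 = 2660. x_2 = 2660^2 mod 17177 = 15853. Reached i = s−1 = 2 without hitting −1: 14937 is a Miller–Rabin witness and 17177 is composite.
The smallest witness among the given bases is 11229.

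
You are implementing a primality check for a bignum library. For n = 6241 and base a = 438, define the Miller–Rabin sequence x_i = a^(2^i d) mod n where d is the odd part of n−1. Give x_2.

5215

n − 1 = 6240 = 2^5 · 195, so s = 5 and d = 195.
By repeated squaring, 438^195 ≡ 1816 (mod 6241).
x_0 = 1816.
x_1 = 1816^2 mod 6241 = 2608.
x_2 = 2608^2 mod 6241 = 5215.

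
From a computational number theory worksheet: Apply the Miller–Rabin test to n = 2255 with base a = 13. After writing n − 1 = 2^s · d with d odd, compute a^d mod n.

887

n − 1 = 2254 = 2^1 · 1127, so s = 1 and d = 1127.
13^1127 mod 2255 = 887.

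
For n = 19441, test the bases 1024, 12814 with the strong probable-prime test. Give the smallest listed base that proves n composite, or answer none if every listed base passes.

none

n − 1 = 19440 = 2^4 · 1215, so s = 4 and d = 1215.
Base 1024: x_0 = 1024^1215 mod 19441 = 19440. x_0 = 19440 ≡ −1, so 1024 is not a witness.
Base 12814: x_0 = 12814^1215 mod 19441 = 18030. x_0 is neither 1 nor 19440, so continue squaring. x_1 = 18030^2 mod 19441 = 7939. x_2 = 7939^2 mod 19441 = 19440. x_2 ≡ −1, so 12814 is not a witness.
No listed base is a witness for 19441.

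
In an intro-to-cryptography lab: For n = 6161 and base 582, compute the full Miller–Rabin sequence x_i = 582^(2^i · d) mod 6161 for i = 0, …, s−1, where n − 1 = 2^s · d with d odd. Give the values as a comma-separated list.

5662, 2561, 3417, 794

n − 1 = 6160 = 2^4 · 385, so s = 4 and d = 385.
x_0 = 582^385 mod 6161 = 5662.
x_1 = 5662^2 mod 6161 = 2561.
x_2 = 2561^2 mod 6161 = 3417.
x_3 = 3417^2 mod 6161 = 794.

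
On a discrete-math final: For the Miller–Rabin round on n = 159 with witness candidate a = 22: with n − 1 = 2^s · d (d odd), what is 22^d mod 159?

31

n − 1 = 158 = 2^1 · 79, so s = 1 and d = 79.
22^79 mod 159 = 31.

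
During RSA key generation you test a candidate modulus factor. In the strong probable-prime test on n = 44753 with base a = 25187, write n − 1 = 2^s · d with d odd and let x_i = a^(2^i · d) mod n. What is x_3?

1

n − 1 = 44752 = 2^4 · 2797, so s = 4 and d = 2797.
x_0 = 25187^2797 mod 44753 = 31312.
x_1 = 31312^2 mod 44753 = 37373.
x_2 = 37373^2 mod 44753 = 44752.
x_3 = 44752^2 mod 44753 = 1.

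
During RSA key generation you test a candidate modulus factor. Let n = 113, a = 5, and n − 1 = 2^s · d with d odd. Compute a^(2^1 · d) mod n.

n − 1 = 112 = 2^4 · 7, so s = 4 and d = 7.
x_0 = 5^7 mod 113 = 42.
x_1 = 42^2 mod 113 = 69.

69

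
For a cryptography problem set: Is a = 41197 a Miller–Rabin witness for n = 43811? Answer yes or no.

n − 1 = 43810 = 2^1 · 21905, so s = 1 and d = 21905.
x_0 = 41197^21905 mod 43811 = 7321.
x_0 ∉ {1, 43810} and s = 1, so 41197 is a Miller–Rabin witness and 43811 is composite.

yes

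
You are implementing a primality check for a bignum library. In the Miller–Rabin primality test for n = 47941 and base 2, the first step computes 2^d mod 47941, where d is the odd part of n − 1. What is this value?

n − 1 = 47940 = 2^2 · 11985, so s = 2 and d = 11985.
Repeated squaring mod 47941: 2^1 ≡ 2, 2^2 ≡ 4, 2^4 ≡ 16, 2^8 ≡ 256, 2^16 ≡ 17595, 2^32 ≡ 28988, 2^64 ≡ 42237, 2^128 ≡ 31618, 2^256 ≡ 32192, 2^512 ≡ 32208, 2^1024 ≡ 7906, 2^2048 ≡ 37713, 2^4096 ≡ 4722, 2^8192 ≡ 4719.
11985 = 8192 + 2048 + 1024 + 512 + 128 + 64 + 16 + 1, so 2^11985 ≡ 4719·37713·7906·32208·31618·42237·17595·2 ≡ 34869 (mod 47941).

34869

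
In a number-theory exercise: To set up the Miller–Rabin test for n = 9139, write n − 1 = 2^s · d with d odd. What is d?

4569

Halving: 9138 → 4569; 4569 is odd.
So 9138 = 2^1 · 4569.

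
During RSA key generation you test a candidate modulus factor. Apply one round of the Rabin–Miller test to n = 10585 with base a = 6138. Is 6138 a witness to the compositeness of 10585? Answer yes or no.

n − 1 = 10584 = 2^3 · 1323, so s = 3 and d = 1323.
x_0 = 6138^1323 mod 10585 = 8422.
x_0 is neither 1 nor 10584, so continue squaring.
x_1 = 8422^2 mod 10585 = 10584.
x_1 ≡ −1, so 6138 is not a witness.

no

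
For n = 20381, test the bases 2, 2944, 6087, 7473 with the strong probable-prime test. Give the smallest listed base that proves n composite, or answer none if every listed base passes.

n − 1 = 20380 = 2^2 · 5095, so s = 2 and d = 5095.
Base 2: x_0 = 2^5095 mod 20381 = 13977. x_0 is neither 1 nor 20380, so continue squaring. x_1 = 13977^2 mod 20381 = 4644. Reached i = s−1 = 1 without hitting −1: 2 is a Miller–Rabin witness and 20381 is composite.
Base 2944: x_0 = 2944^5095 mod 20381 = 4663. x_0 is neither 1 nor 20380, so continue squaring. x_1 = 4663^2 mod 20381 = 17423. Reached i = s−1 = 1 without hitting −1: 2944 is a Miller–Rabin witness and 20381 is composite.
Base 6087: x_0 = 6087^5095 mod 20381 = 19515. x_0 is neither 1 nor 20380, so continue squaring. x_1 = 19515^2 mod 20381 = 16240. Reached i = s−1 = 1 without hitting −1: 6087 is a Miller–Rabin witness and 20381 is composite.
Base 7473: x_0 = 7473^5095 mod 20381 = 11856. x_0 is neither 1 nor 20380, so continue squaring. x_1 = 11856^2 mod 20381 = 17360. Reached i = s−1 = 1 without hitting −1: 7473 is a Miller–Rabin witness and 20381 is composite.
The smallest witness among the given bases is 2.

2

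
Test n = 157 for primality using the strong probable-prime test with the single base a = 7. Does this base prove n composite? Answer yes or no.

no

n − 1 = 156 = 2^2 · 39, so s = 2 and d = 39.
Repeated squaring mod 157: 7^1 ≡ 7, 7^2 ≡ 49, 7^4 ≡ 46, 7^8 ≡ 75, 7^16 ≡ 130, 7^32 ≡ 101.
39 = 32 + 4 + 2 + 1, so 7^39 ≡ 101·46·49·7 ≡ 28 (mod 157).
x_0 = 7^39 mod 157 = 28.
x_0 is neither 1 nor 156, so continue squaring.
x_1 = 28^2 mod 157 = 156.
x_1 ≡ −1, so 7 is not a witness.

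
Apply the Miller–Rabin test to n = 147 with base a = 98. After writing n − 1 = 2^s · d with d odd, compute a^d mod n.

n − 1 = 146 = 2^1 · 73, so s = 1 and d = 73.
Repeated squaring mod 147: 98^1 ≡ 98, 98^2 ≡ 49, 98^4 ≡ 49, 98^8 ≡ 49, 98^16 ≡ 49, 98^32 ≡ 49, 98^64 ≡ 49.
73 = 64 + 8 + 1, so 98^73 ≡ 49·49·98 ≡ 98 (mod 147).

98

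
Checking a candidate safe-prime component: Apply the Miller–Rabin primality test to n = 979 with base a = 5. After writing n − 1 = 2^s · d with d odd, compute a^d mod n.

n − 1 = 978 = 2^1 · 489, so s = 1 and d = 489.
5^489 mod 979 = 900.

900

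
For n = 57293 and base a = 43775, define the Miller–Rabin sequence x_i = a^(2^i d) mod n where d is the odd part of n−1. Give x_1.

n − 1 = 57292 = 2^2 · 14323, so s = 2 and d = 14323.
x_0 = 43775^14323 mod 57293 = 22845.
x_1 = 22845^2 mod 57293 = 12088.

12088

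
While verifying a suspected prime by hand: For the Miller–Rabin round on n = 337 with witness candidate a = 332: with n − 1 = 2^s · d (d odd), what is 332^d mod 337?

n − 1 = 336 = 2^4 · 21, so s = 4 and d = 21.
332^21 mod 337 = 146.

146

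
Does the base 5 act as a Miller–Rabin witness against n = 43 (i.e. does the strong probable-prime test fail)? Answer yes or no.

n − 1 = 42 = 2^1 · 21, so s = 1 and d = 21.
Repeated squaring mod 43: 5^1 ≡ 5, 5^2 ≡ 25, 5^4 ≡ 23, 5^8 ≡ 13, 5^16 ≡ 40.
21 = 16 + 4 + 1, so 5^21 ≡ 40·23·5 ≡ 42 (mod 43).
x_0 = 5^21 mod 43 = 42.
x_0 = 42 ≡ −1, so 5 is not a witness.

no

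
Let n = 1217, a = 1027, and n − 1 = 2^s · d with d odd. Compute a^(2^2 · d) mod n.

n − 1 = 1216 = 2^6 · 19, so s = 6 and d = 19.
x_0 = 1027^19 mod 1217 = 449.
x_1 = 449^2 mod 1217 = 796.
x_2 = 796^2 mod 1217 = 776.

776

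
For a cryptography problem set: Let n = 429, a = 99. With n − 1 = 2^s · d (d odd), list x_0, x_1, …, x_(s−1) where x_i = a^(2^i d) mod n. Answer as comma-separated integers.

330, 363

n − 1 = 428 = 2^2 · 107, so s = 2 and d = 107.
x_0 = 99^107 mod 429 = 330.
x_1 = 330^2 mod 429 = 363.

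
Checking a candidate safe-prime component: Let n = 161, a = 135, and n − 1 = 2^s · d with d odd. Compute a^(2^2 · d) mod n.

18

n − 1 = 160 = 2^5 · 5, so s = 5 and d = 5.
x_0 = 135^5 mod 161 = 102.
x_1 = 102^2 mod 161 = 100.
x_2 = 100^2 mod 161 = 18.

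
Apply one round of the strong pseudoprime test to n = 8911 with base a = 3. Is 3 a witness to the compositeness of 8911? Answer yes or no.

no

n − 1 = 8910 = 2^1 · 4455, so s = 1 and d = 4455.
x_0 = 3^4455 mod 8911 = 8910.
x_0 = 8910 ≡ −1, so 3 is not a witness.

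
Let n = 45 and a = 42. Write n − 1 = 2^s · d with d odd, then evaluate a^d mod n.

n − 1 = 44 = 2^2 · 11, so s = 2 and d = 11.
42^11 mod 45 = 18.

18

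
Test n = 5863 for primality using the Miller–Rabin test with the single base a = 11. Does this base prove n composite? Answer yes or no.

n − 1 = 5862 = 2^1 · 2931, so s = 1 and d = 2931.
x_0 = 11^2931 mod 5863 = 1903.
x_0 ∉ {1, 5862} and s = 1, so 11 is a Miller–Rabin witness and 5863 is composite.

yes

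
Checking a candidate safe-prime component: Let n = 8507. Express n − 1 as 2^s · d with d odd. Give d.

Halving: 8506 → 4253; 4253 is odd.
So 8506 = 2^1 · 4253.

4253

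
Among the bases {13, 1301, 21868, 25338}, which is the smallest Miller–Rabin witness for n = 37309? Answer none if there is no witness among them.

none

n − 1 = 37308 = 2^2 · 9327, so s = 2 and d = 9327.
Base 13: x_0 = 13^9327 mod 37309 = 37308. x_0 = 37308 ≡ −1, so 13 is not a witness.
Base 1301: x_0 = 1301^9327 mod 37309 = 1. x_0 = 1, so 1301 is not a witness.
Base 21868: x_0 = 21868^9327 mod 37309 = 3982. x_0 is neither 1 nor 37308, so continue squaring. x_1 = 3982^2 mod 37309 = 37308. x_1 ≡ −1, so 21868 is not a witness.
Base 25338: x_0 = 25338^9327 mod 37309 = 33327. x_0 is neither 1 nor 37308, so continue squaring. x_1 = 33327^2 mod 37309 = 37308. x_1 ≡ −1, so 25338 is not a witness.
No listed base is a witness for 37309.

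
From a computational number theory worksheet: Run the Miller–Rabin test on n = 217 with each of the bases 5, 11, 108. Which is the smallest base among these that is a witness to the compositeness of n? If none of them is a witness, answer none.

5

n − 1 = 216 = 2^3 · 27, so s = 3 and d = 27.
Base 5: x_0 = 5^27 mod 217 = 125. x_0 is neither 1 nor 216, so continue squaring. x_1 = 125^2 mod 217 = 1. x_1 = 1 but x_0 ≠ ±1, a nontrivial square root of 1 — 5 is a witness and 217 is composite.
Base 11: x_0 = 11^27 mod 217 = 15. x_0 is neither 1 nor 216, so continue squaring. x_1 = 15^2 mod 217 = 8. x_2 = 8^2 mod 217 = 64. Reached i = s−1 = 2 without hitting −1: 11 is a Miller–Rabin witness and 217 is composite.
Base 108: x_0 = 108^27 mod 217 = 209. x_0 is neither 1 nor 216, so continue squaring. x_1 = 209^2 mod 217 = 64. x_2 = 64^2 mod 217 = 190. Reached i = s−1 = 2 without hitting −1: 108 is a Miller–Rabin witness and 217 is composite.
The smallest witness among the given bases is 5.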